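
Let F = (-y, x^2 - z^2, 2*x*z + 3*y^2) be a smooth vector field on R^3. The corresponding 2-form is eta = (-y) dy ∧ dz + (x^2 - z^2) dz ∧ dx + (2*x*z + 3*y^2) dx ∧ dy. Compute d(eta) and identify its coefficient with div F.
d(eta) = (2*x) dx ∧ dy ∧ dz; div F = 2*x

For a 2-form in R^3 of the form above, applying d gives a 3-form with coefficient ∂P/∂x + ∂Q/∂y + ∂R/∂z:
  ∂P/∂x = 0
  ∂Q/∂y = 0
  ∂R/∂z = 2*x
Sum = 2*x, which is exactly div F.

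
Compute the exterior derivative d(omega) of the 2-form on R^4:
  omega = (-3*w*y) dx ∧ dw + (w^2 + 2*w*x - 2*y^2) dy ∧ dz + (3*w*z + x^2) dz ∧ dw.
d(omega) = (3*w) dx ∧ dy ∧ dw + (2*w) dx ∧ dy ∧ dz + (2*w + 2*x) dy ∧ dz ∧ dw + (2*x) dx ∧ dz ∧ dw

For a 2-form omega = sum_{i<j} g_{ij} dx_i ∧ dx_j, the exterior derivative is
  d(omega) = sum_{i<j} d(g_{ij}) ∧ dx_i ∧ dx_j = sum_{i<j, k} (∂g_{ij}/∂x_k) dx_k ∧ dx_i ∧ dx_j.
Expand each term, using dx_k ∧ dx_i ∧ dx_j = sgn(permutation) dx_{(a)} ∧ dx_{(b)} ∧ dx_{(c)} with (a < b < c) sorted:
  d(-3*w*y) includes (∂/∂y)(-3*w*y) dy = (-3*w) dy, which multiplied by dx ∧ dw gives (3*w) dx ∧ dy ∧ dw
  d(w^2 + 2*w*x - 2*y^2) includes (∂/∂x)(w^2 + 2*w*x - 2*y^2) dx = (2*w) dx, which multiplied by dy ∧ dz gives (2*w) dx ∧ dy ∧ dz
  d(w^2 + 2*w*x - 2*y^2) includes (∂/∂w)(w^2 + 2*w*x - 2*y^2) dw = (2*w + 2*x) dw, which multiplied by dy ∧ dz gives (2*w + 2*x) dy ∧ dz ∧ dw
  d(3*w*z + x^2) includes (∂/∂x)(3*w*z + x^2) dx = (2*x) dx, which multiplied by dz ∧ dw gives (2*x) dx ∧ dz ∧ dw
Collecting like 3-forms: d(omega) = (3*w) dx ∧ dy ∧ dw + (2*w) dx ∧ dy ∧ dz + (2*w + 2*x) dy ∧ dz ∧ dw + (2*x) dx ∧ dz ∧ dw.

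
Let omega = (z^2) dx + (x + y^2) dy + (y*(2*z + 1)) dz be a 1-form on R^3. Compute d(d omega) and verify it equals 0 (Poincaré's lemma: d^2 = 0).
d(d omega) = 0

Step 1: d omega = sum_{i<j} (∂f_j/∂x_i - ∂f_i/∂x_j) dx_i ∧ dx_j:
  coeff of dx ∧ dy: 1
  coeff of dx ∧ dz: -2*z
  coeff of dy ∧ dz: 2*z + 1
Step 2: Apply d again to each 2-form coefficient. The only possible 3-form in R^3 is dx ∧ dy ∧ dz, with coefficient
  ∂(coeff of dy∧dz)/∂x - ∂(coeff of dx∧dz)/∂y + ∂(coeff of dx∧dy)/∂z
  = ∂/∂x (2*z + 1) - ∂/∂y (-2*z) + ∂/∂z (1).
Each of these terms simplifies to sums of mixed partials that cancel in pairs. The result is 0 (by equality of mixed partials for smooth functions — Schwarz / Clairaut).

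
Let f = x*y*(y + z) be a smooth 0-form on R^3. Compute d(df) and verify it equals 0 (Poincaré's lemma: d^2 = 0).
d(df) = 0

Step 1: df = sum_i (∂f/∂x_i) dx_i = (y*(y + z)) dx + (x*(2*y + z)) dy + (x*y) dz.
Step 2: Apply d again. Using the 1-form formula, the coefficient of dx ∧ dy in d(df) is ∂^2 f/∂x ∂y - ∂^2 f/∂y ∂x = (2*y + z) - (2*y + z) = 0 (equality of mixed partials for smooth f).
Similarly for dx ∧ dz and dy ∧ dz — all coefficients vanish. So d(df) = 0.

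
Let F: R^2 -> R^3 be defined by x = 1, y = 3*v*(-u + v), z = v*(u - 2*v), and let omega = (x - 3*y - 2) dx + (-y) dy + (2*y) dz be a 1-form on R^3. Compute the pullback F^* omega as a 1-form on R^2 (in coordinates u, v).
F^* omega = (15*v^2*(-u + v)) du + (3*v*(-5*u^2 + 19*u*v - 14*v^2)) dv

Using F^*(f dg) = (f ∘ F) d(g ∘ F), substitute each coordinate x_i by F_i(u, v) in f_i, and replace dx_i by d F_i = (∂F_i/∂u) du + (∂F_i/∂v) dv.
  For the x component: f_1(F) = 9*u*v - 9*v^2 - 1; d F_1 = (0) du + (0) dv
  For the y component: f_2(F) = 3*v*(u - v); d F_2 = (-3*v) du + (-3*u + 6*v) dv
  For the z component: f_3(F) = 6*v*(-u + v); d F_3 = (v) du + (u - 4*v) dv
Combining and collecting du, dv coefficients:
  coeff of du: 15*v^2*(-u + v)
  coeff of dv: 3*v*(-5*u^2 + 19*u*v - 14*v^2)
F^* omega = (15*v^2*(-u + v)) du + (3*v*(-5*u^2 + 19*u*v - 14*v^2)) dv.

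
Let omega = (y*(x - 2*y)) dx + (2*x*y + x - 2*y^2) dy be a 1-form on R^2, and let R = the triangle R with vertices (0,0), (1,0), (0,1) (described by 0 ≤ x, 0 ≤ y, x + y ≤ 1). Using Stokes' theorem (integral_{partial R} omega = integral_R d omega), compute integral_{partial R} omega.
integral_(partial R) omega = 4/3

Stokes: integral_partial_R omega = integral_R d omega with d omega = (∂Q/∂x - ∂P/∂y) dx ∧ dy.
  ∂Q/∂x = 2*y + 1
  ∂P/∂y = x - 4*y
  integrand = ∂Q/∂x - ∂P/∂y = -x + 6*y + 1.
Integrating over R: integral_0^1 integral_0^{1-x} (-x + 6*y + 1) dy dx = 4/3.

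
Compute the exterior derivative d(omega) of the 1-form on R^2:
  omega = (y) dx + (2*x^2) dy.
d(omega) = (4*x - 1) dx ∧ dy

For a 1-form omega = sum_i f_i dx_i, the exterior derivative is
  d(omega) = sum_{i < j} (∂f_j/∂x_i - ∂f_i/∂x_j) dx_i ∧ dx_j.
  coefficient of dx ∧ dy: ∂f_2/∂x - ∂f_1/∂y = ∂(2*x^2)/∂x - ∂(y)/∂y = 4*x - 1
Assembling: d(omega) = (4*x - 1) dx ∧ dy.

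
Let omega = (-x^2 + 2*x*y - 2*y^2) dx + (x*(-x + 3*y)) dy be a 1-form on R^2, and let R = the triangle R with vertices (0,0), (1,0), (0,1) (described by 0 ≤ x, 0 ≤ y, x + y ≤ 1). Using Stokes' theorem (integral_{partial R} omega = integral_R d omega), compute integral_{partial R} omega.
integral_(partial R) omega = 1/2

Stokes: integral_partial_R omega = integral_R d omega with d omega = (∂Q/∂x - ∂P/∂y) dx ∧ dy.
  ∂Q/∂x = -2*x + 3*y
  ∂P/∂y = 2*x - 4*y
  integrand = ∂Q/∂x - ∂P/∂y = -4*x + 7*y.
Integrating over R: integral_0^1 integral_0^{1-x} (-4*x + 7*y) dy dx = 1/2.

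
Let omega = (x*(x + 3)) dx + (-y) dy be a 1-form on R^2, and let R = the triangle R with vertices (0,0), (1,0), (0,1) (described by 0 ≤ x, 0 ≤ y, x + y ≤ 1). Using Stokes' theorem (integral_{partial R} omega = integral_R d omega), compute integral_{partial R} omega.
integral_(partial R) omega = 0

Stokes: integral_partial_R omega = integral_R d omega with d omega = (∂Q/∂x - ∂P/∂y) dx ∧ dy.
  ∂Q/∂x = 0
  ∂P/∂y = 0
  integrand = ∂Q/∂x - ∂P/∂y = 0.
Integrating over R: integral_0^1 integral_0^{1-x} (0) dy dx = 0.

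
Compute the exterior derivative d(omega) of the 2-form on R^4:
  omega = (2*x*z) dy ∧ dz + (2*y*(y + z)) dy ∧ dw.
d(omega) = (2*z) dx ∧ dy ∧ dz + (-2*y) dy ∧ dz ∧ dw

For a 2-form omega = sum_{i<j} g_{ij} dx_i ∧ dx_j, the exterior derivative is
  d(omega) = sum_{i<j} d(g_{ij}) ∧ dx_i ∧ dx_j = sum_{i<j, k} (∂g_{ij}/∂x_k) dx_k ∧ dx_i ∧ dx_j.
Expand each term, using dx_k ∧ dx_i ∧ dx_j = sgn(permutation) dx_{(a)} ∧ dx_{(b)} ∧ dx_{(c)} with (a < b < c) sorted:
  d(2*x*z) includes (∂/∂x)(2*x*z) dx = (2*z) dx, which multiplied by dy ∧ dz gives (2*z) dx ∧ dy ∧ dz
  d(2*y*(y + z)) includes (∂/∂z)(2*y*(y + z)) dz = (2*y) dz, which multiplied by dy ∧ dw gives (-2*y) dy ∧ dz ∧ dw
Collecting like 3-forms: d(omega) = (2*z) dx ∧ dy ∧ dz + (-2*y) dy ∧ dz ∧ dw.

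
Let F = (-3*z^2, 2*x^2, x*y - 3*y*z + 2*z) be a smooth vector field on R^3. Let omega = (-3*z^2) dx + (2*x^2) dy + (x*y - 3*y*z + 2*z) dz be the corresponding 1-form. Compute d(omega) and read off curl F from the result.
d(omega) = (x - 3*z) dy ∧ dz + (-y - 6*z) dz ∧ dx + (4*x) dx ∧ dy; curl F = (x - 3*z, -y - 6*z, 4*x)

d omega = sum_{i<j} (∂f_j/∂x_i - ∂f_i/∂x_j) dx_i ∧ dx_j. Under the identification (dy ∧ dz, dz ∧ dx, dx ∧ dy) ↔ (e_x, e_y, e_z), the coefficients are exactly the components of curl F. Compute:
  ∂R/∂y - ∂Q/∂z = (x - 3*z) - (0) = x - 3*z
  ∂P/∂z - ∂R/∂x = (-6*z) - (y) = -y - 6*z
  ∂Q/∂x - ∂P/∂y = (4*x) - (0) = 4*x.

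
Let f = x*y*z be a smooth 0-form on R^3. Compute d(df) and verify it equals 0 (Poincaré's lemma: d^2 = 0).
d(df) = 0

Step 1: df = sum_i (∂f/∂x_i) dx_i = (y*z) dx + (x*z) dy + (x*y) dz.
Step 2: Apply d again. Using the 1-form formula, the coefficient of dx ∧ dy in d(df) is ∂^2 f/∂x ∂y - ∂^2 f/∂y ∂x = (z) - (z) = 0 (equality of mixed partials for smooth f).
Similarly for dx ∧ dz and dy ∧ dz — all coefficients vanish. So d(df) = 0.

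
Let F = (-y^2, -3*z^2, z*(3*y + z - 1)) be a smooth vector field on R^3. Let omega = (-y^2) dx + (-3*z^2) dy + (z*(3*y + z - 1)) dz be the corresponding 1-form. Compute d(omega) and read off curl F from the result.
d(omega) = (9*z) dy ∧ dz + (0) dz ∧ dx + (2*y) dx ∧ dy; curl F = (9*z, 0, 2*y)

d omega = sum_{i<j} (∂f_j/∂x_i - ∂f_i/∂x_j) dx_i ∧ dx_j. Under the identification (dy ∧ dz, dz ∧ dx, dx ∧ dy) ↔ (e_x, e_y, e_z), the coefficients are exactly the components of curl F. Compute:
  ∂R/∂y - ∂Q/∂z = (3*z) - (-6*z) = 9*z
  ∂P/∂z - ∂R/∂x = (0) - (0) = 0
  ∂Q/∂x - ∂P/∂y = (0) - (-2*y) = 2*y.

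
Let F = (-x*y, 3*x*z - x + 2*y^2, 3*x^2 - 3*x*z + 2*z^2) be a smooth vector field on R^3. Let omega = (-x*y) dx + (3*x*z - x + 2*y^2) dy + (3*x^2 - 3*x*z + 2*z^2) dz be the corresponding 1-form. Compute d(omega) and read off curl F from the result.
d(omega) = (-3*x) dy ∧ dz + (-6*x + 3*z) dz ∧ dx + (x + 3*z - 1) dx ∧ dy; curl F = (-3*x, -6*x + 3*z, x + 3*z - 1)

d omega = sum_{i<j} (∂f_j/∂x_i - ∂f_i/∂x_j) dx_i ∧ dx_j. Under the identification (dy ∧ dz, dz ∧ dx, dx ∧ dy) ↔ (e_x, e_y, e_z), the coefficients are exactly the components of curl F. Compute:
  ∂R/∂y - ∂Q/∂z = (0) - (3*x) = -3*x
  ∂P/∂z - ∂R/∂x = (0) - (6*x - 3*z) = -6*x + 3*z
  ∂Q/∂x - ∂P/∂y = (3*z - 1) - (-x) = x + 3*z - 1.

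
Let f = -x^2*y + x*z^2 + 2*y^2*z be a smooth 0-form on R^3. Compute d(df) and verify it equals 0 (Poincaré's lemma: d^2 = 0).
d(df) = 0

Step 1: df = sum_i (∂f/∂x_i) dx_i = (-2*x*y + z^2) dx + (-x^2 + 4*y*z) dy + (2*x*z + 2*y^2) dz.
Step 2: Apply d again. Using the 1-form formula, the coefficient of dx ∧ dy in d(df) is ∂^2 f/∂x ∂y - ∂^2 f/∂y ∂x = (-2*x) - (-2*x) = 0 (equality of mixed partials for smooth f).
Similarly for dx ∧ dz and dy ∧ dz — all coefficients vanish. So d(df) = 0.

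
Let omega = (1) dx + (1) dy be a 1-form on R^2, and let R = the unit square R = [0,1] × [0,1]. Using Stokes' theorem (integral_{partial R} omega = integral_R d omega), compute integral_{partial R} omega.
integral_(partial R) omega = 0

Stokes: integral_partial_R omega = integral_R d omega with d omega = (∂Q/∂x - ∂P/∂y) dx ∧ dy.
  ∂Q/∂x = 0
  ∂P/∂y = 0
  integrand = ∂Q/∂x - ∂P/∂y = 0.
Integrating over R: integral_0^1 integral_0^1 (0) dx dy = 0.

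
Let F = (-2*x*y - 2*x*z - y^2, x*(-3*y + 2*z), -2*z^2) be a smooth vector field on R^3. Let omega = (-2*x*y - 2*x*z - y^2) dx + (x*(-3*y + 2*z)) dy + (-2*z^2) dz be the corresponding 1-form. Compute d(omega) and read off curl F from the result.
d(omega) = (-2*x) dy ∧ dz + (-2*x) dz ∧ dx + (2*x - y + 2*z) dx ∧ dy; curl F = (-2*x, -2*x, 2*x - y + 2*z)

d omega = sum_{i<j} (∂f_j/∂x_i - ∂f_i/∂x_j) dx_i ∧ dx_j. Under the identification (dy ∧ dz, dz ∧ dx, dx ∧ dy) ↔ (e_x, e_y, e_z), the coefficients are exactly the components of curl F. Compute:
  ∂R/∂y - ∂Q/∂z = (0) - (2*x) = -2*x
  ∂P/∂z - ∂R/∂x = (-2*x) - (0) = -2*x
  ∂Q/∂x - ∂P/∂y = (-3*y + 2*z) - (-2*x - 2*y) = 2*x - y + 2*z.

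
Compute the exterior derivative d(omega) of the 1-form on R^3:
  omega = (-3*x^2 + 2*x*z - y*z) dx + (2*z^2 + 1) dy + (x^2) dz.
d(omega) = (z) dx ∧ dy + (y) dx ∧ dz + (-4*z) dy ∧ dz

For a 1-form omega = sum_i f_i dx_i, the exterior derivative is
  d(omega) = sum_{i < j} (∂f_j/∂x_i - ∂f_i/∂x_j) dx_i ∧ dx_j.
  coefficient of dx ∧ dy: ∂f_2/∂x - ∂f_1/∂y = ∂(2*z^2 + 1)/∂x - ∂(-3*x^2 + 2*x*z - y*z)/∂y = z
  coefficient of dx ∧ dz: ∂f_3/∂x - ∂f_1/∂z = ∂(x^2)/∂x - ∂(-3*x^2 + 2*x*z - y*z)/∂z = y
  coefficient of dy ∧ dz: ∂f_3/∂y - ∂f_2/∂z = ∂(x^2)/∂y - ∂(2*z^2 + 1)/∂z = -4*z
Assembling: d(omega) = (z) dx ∧ dy + (y) dx ∧ dz + (-4*z) dy ∧ dz.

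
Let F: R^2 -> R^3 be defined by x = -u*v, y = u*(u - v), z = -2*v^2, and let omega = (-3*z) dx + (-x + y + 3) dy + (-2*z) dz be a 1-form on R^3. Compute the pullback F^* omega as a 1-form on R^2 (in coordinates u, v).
F^* omega = (2*u^3 - u^2*v + 6*u - 6*v^3 - 3*v) du + (-u^3 - 6*u*v^2 - 3*u - 16*v^3) dv

Using F^*(f dg) = (f ∘ F) d(g ∘ F), substitute each coordinate x_i by F_i(u, v) in f_i, and replace dx_i by d F_i = (∂F_i/∂u) du + (∂F_i/∂v) dv.
  For the x component: f_1(F) = 6*v^2; d F_1 = (-v) du + (-u) dv
  For the y component: f_2(F) = u^2 + 3; d F_2 = (2*u - v) du + (-u) dv
  For the z component: f_3(F) = 4*v^2; d F_3 = (0) du + (-4*v) dv
Combining and collecting du, dv coefficients:
  coeff of du: 2*u^3 - u^2*v + 6*u - 6*v^3 - 3*v
  coeff of dv: -u^3 - 6*u*v^2 - 3*u - 16*v^3
F^* omega = (2*u^3 - u^2*v + 6*u - 6*v^3 - 3*v) du + (-u^3 - 6*u*v^2 - 3*u - 16*v^3) dv.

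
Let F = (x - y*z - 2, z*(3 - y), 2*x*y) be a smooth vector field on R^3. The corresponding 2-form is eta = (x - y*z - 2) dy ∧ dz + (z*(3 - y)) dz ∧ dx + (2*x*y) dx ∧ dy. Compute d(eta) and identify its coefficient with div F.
d(eta) = (1 - z) dx ∧ dy ∧ dz; div F = 1 - z

For a 2-form in R^3 of the form above, applying d gives a 3-form with coefficient ∂P/∂x + ∂Q/∂y + ∂R/∂z:
  ∂P/∂x = 1
  ∂Q/∂y = -z
  ∂R/∂z = 0
Sum = 1 - z, which is exactly div F.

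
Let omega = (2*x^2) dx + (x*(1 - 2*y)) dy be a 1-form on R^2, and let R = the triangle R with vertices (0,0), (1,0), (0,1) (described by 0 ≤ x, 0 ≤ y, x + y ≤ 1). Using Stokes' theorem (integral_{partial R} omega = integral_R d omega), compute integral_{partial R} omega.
integral_(partial R) omega = 1/6

Stokes: integral_partial_R omega = integral_R d omega with d omega = (∂Q/∂x - ∂P/∂y) dx ∧ dy.
  ∂Q/∂x = 1 - 2*y
  ∂P/∂y = 0
  integrand = ∂Q/∂x - ∂P/∂y = 1 - 2*y.
Integrating over R: integral_0^1 integral_0^{1-x} (1 - 2*y) dy dx = 1/6.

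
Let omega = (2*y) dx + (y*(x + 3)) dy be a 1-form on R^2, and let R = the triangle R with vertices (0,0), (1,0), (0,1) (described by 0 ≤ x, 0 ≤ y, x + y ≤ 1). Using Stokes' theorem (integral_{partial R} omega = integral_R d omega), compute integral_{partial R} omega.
integral_(partial R) omega = -5/6

Stokes: integral_partial_R omega = integral_R d omega with d omega = (∂Q/∂x - ∂P/∂y) dx ∧ dy.
  ∂Q/∂x = y
  ∂P/∂y = 2
  integrand = ∂Q/∂x - ∂P/∂y = y - 2.
Integrating over R: integral_0^1 integral_0^{1-x} (y - 2) dy dx = -5/6.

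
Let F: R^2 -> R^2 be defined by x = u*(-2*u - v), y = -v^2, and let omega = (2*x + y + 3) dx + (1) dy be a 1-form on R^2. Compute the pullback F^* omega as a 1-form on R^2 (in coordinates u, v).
F^* omega = (16*u^3 + 12*u^2*v + 6*u*v^2 - 12*u + v^3 - 3*v) du + (4*u^3 + 2*u^2*v + u*v^2 - 3*u - 2*v) dv

Using F^*(f dg) = (f ∘ F) d(g ∘ F), substitute each coordinate x_i by F_i(u, v) in f_i, and replace dx_i by d F_i = (∂F_i/∂u) du + (∂F_i/∂v) dv.
  For the x component: f_1(F) = -4*u^2 - 2*u*v - v^2 + 3; d F_1 = (-4*u - v) du + (-u) dv
  For the y component: f_2(F) = 1; d F_2 = (0) du + (-2*v) dv
Combining and collecting du, dv coefficients:
  coeff of du: 16*u^3 + 12*u^2*v + 6*u*v^2 - 12*u + v^3 - 3*v
  coeff of dv: 4*u^3 + 2*u^2*v + u*v^2 - 3*u - 2*v
F^* omega = (16*u^3 + 12*u^2*v + 6*u*v^2 - 12*u + v^3 - 3*v) du + (4*u^3 + 2*u^2*v + u*v^2 - 3*u - 2*v) dv.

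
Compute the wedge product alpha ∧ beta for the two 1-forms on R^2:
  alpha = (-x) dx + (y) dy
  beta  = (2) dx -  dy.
alpha ∧ beta = (x - 2*y) dx ∧ dy

Distribute the wedge, using dx_i ∧ dx_j = -dx_j ∧ dx_i and dx_i ∧ dx_i = 0. For each pair (i, j) with i < j, the coefficient of dx_i ∧ dx_j in alpha ∧ beta is (alpha_i * beta_j - alpha_j * beta_i). Collecting: alpha ∧ beta = (x - 2*y) dx ∧ dy.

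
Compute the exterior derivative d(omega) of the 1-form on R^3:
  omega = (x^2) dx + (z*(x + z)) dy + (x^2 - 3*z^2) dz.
d(omega) = (z) dx ∧ dy + (2*x) dx ∧ dz + (-x - 2*z) dy ∧ dz

For a 1-form omega = sum_i f_i dx_i, the exterior derivative is
  d(omega) = sum_{i < j} (∂f_j/∂x_i - ∂f_i/∂x_j) dx_i ∧ dx_j.
  coefficient of dx ∧ dy: ∂f_2/∂x - ∂f_1/∂y = ∂(z*(x + z))/∂x - ∂(x^2)/∂y = z
  coefficient of dx ∧ dz: ∂f_3/∂x - ∂f_1/∂z = ∂(x^2 - 3*z^2)/∂x - ∂(x^2)/∂z = 2*x
  coefficient of dy ∧ dz: ∂f_3/∂y - ∂f_2/∂z = ∂(x^2 - 3*z^2)/∂y - ∂(z*(x + z))/∂z = -x - 2*z
Assembling: d(omega) = (z) dx ∧ dy + (2*x) dx ∧ dz + (-x - 2*z) dy ∧ dz.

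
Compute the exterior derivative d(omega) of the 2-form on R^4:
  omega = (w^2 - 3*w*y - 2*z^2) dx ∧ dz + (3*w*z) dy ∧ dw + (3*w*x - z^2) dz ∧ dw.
d(omega) = (3*w) dx ∧ dy ∧ dz + (5*w - 3*y) dx ∧ dz ∧ dw + (-3*w) dy ∧ dz ∧ dw

For a 2-form omega = sum_{i<j} g_{ij} dx_i ∧ dx_j, the exterior derivative is
  d(omega) = sum_{i<j} d(g_{ij}) ∧ dx_i ∧ dx_j = sum_{i<j, k} (∂g_{ij}/∂x_k) dx_k ∧ dx_i ∧ dx_j.
Expand each term, using dx_k ∧ dx_i ∧ dx_j = sgn(permutation) dx_{(a)} ∧ dx_{(b)} ∧ dx_{(c)} with (a < b < c) sorted:
  d(w^2 - 3*w*y - 2*z^2) includes (∂/∂y)(w^2 - 3*w*y - 2*z^2) dy = (-3*w) dy, which multiplied by dx ∧ dz gives (3*w) dx ∧ dy ∧ dz
  d(w^2 - 3*w*y - 2*z^2) includes (∂/∂w)(w^2 - 3*w*y - 2*z^2) dw = (2*w - 3*y) dw, which multiplied by dx ∧ dz gives (2*w - 3*y) dx ∧ dz ∧ dw
  d(3*w*z) includes (∂/∂z)(3*w*z) dz = (3*w) dz, which multiplied by dy ∧ dw gives (-3*w) dy ∧ dz ∧ dw
  d(3*w*x - z^2) includes (∂/∂x)(3*w*x - z^2) dx = (3*w) dx, which multiplied by dz ∧ dw gives (3*w) dx ∧ dz ∧ dw
Collecting like 3-forms: d(omega) = (3*w) dx ∧ dy ∧ dz + (5*w - 3*y) dx ∧ dz ∧ dw + (-3*w) dy ∧ dz ∧ dw.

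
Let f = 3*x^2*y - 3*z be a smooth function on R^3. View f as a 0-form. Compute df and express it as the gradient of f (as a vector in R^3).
df = (6*x*y) dx + (3*x^2) dy + (-3) dz; grad f = (6*x*y, 3*x^2, -3)

For a 0-form f, d f = (∂f/∂x) dx + (∂f/∂y) dy + (∂f/∂z) dz. The components of the vector representation are exactly the entries of grad f in Cartesian coordinates:
  ∂f/∂x = 6*x*y
  ∂f/∂y = 3*x^2
  ∂f/∂z = -3.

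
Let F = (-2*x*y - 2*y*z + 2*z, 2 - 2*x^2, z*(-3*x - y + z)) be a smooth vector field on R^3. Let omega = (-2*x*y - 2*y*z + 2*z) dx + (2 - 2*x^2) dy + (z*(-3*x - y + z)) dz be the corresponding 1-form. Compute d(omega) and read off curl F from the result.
d(omega) = (-z) dy ∧ dz + (-2*y + 3*z + 2) dz ∧ dx + (-2*x + 2*z) dx ∧ dy; curl F = (-z, -2*y + 3*z + 2, -2*x + 2*z)

d omega = sum_{i<j} (∂f_j/∂x_i - ∂f_i/∂x_j) dx_i ∧ dx_j. Under the identification (dy ∧ dz, dz ∧ dx, dx ∧ dy) ↔ (e_x, e_y, e_z), the coefficients are exactly the components of curl F. Compute:
  ∂R/∂y - ∂Q/∂z = (-z) - (0) = -z
  ∂P/∂z - ∂R/∂x = (2 - 2*y) - (-3*z) = -2*y + 3*z + 2
  ∂Q/∂x - ∂P/∂y = (-4*x) - (-2*x - 2*z) = -2*x + 2*z.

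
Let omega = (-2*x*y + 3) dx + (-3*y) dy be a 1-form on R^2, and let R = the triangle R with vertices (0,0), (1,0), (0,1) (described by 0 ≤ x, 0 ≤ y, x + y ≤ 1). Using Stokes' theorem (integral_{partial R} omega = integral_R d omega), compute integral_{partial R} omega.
integral_(partial R) omega = 1/3

Stokes: integral_partial_R omega = integral_R d omega with d omega = (∂Q/∂x - ∂P/∂y) dx ∧ dy.
  ∂Q/∂x = 0
  ∂P/∂y = -2*x
  integrand = ∂Q/∂x - ∂P/∂y = 2*x.
Integrating over R: integral_0^1 integral_0^{1-x} (2*x) dy dx = 1/3.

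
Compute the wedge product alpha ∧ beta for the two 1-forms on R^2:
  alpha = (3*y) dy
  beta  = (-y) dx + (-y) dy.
alpha ∧ beta = (3*y^2) dx ∧ dy

Distribute the wedge, using dx_i ∧ dx_j = -dx_j ∧ dx_i and dx_i ∧ dx_i = 0. For each pair (i, j) with i < j, the coefficient of dx_i ∧ dx_j in alpha ∧ beta is (alpha_i * beta_j - alpha_j * beta_i). Collecting: alpha ∧ beta = (3*y^2) dx ∧ dy.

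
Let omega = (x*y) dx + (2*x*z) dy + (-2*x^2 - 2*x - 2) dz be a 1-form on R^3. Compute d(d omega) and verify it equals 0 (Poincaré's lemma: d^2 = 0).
d(d omega) = 0

Step 1: d omega = sum_{i<j} (∂f_j/∂x_i - ∂f_i/∂x_j) dx_i ∧ dx_j:
  coeff of dx ∧ dy: -x + 2*z
  coeff of dx ∧ dz: -4*x - 2
  coeff of dy ∧ dz: -2*x
Step 2: Apply d again to each 2-form coefficient. The only possible 3-form in R^3 is dx ∧ dy ∧ dz, with coefficient
  ∂(coeff of dy∧dz)/∂x - ∂(coeff of dx∧dz)/∂y + ∂(coeff of dx∧dy)/∂z
  = ∂/∂x (-2*x) - ∂/∂y (-4*x - 2) + ∂/∂z (-x + 2*z).
Each of these terms simplifies to sums of mixed partials that cancel in pairs. The result is 0 (by equality of mixed partials for smooth functions — Schwarz / Clairaut).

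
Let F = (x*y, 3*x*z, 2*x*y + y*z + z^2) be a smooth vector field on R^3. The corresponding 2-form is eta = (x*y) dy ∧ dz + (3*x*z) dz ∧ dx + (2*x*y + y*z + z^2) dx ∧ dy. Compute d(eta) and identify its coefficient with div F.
d(eta) = (2*y + 2*z) dx ∧ dy ∧ dz; div F = 2*y + 2*z

For a 2-form in R^3 of the form above, applying d gives a 3-form with coefficient ∂P/∂x + ∂Q/∂y + ∂R/∂z:
  ∂P/∂x = y
  ∂Q/∂y = 0
  ∂R/∂z = y + 2*z
Sum = 2*y + 2*z, which is exactly div F.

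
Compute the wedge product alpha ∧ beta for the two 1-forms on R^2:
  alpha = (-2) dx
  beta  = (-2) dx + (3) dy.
alpha ∧ beta = (-6) dx ∧ dy

Distribute the wedge, using dx_i ∧ dx_j = -dx_j ∧ dx_i and dx_i ∧ dx_i = 0. For each pair (i, j) with i < j, the coefficient of dx_i ∧ dx_j in alpha ∧ beta is (alpha_i * beta_j - alpha_j * beta_i). Collecting: alpha ∧ beta = (-6) dx ∧ dy.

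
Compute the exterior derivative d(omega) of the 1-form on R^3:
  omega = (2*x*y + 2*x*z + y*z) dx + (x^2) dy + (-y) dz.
d(omega) = (-z) dx ∧ dy + (-2*x - y) dx ∧ dz + (-1) dy ∧ dz

For a 1-form omega = sum_i f_i dx_i, the exterior derivative is
  d(omega) = sum_{i < j} (∂f_j/∂x_i - ∂f_i/∂x_j) dx_i ∧ dx_j.
  coefficient of dx ∧ dy: ∂f_2/∂x - ∂f_1/∂y = ∂(x^2)/∂x - ∂(2*x*y + 2*x*z + y*z)/∂y = -z
  coefficient of dx ∧ dz: ∂f_3/∂x - ∂f_1/∂z = ∂(-y)/∂x - ∂(2*x*y + 2*x*z + y*z)/∂z = -2*x - y
  coefficient of dy ∧ dz: ∂f_3/∂y - ∂f_2/∂z = ∂(-y)/∂y - ∂(x^2)/∂z = -1
Assembling: d(omega) = (-z) dx ∧ dy + (-2*x - y) dx ∧ dz + (-1) dy ∧ dz.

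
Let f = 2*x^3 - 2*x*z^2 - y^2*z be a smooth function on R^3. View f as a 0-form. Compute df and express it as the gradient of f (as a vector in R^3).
df = (6*x^2 - 2*z^2) dx + (-2*y*z) dy + (-4*x*z - y^2) dz; grad f = (6*x^2 - 2*z^2, -2*y*z, -4*x*z - y^2)

For a 0-form f, d f = (∂f/∂x) dx + (∂f/∂y) dy + (∂f/∂z) dz. The components of the vector representation are exactly the entries of grad f in Cartesian coordinates:
  ∂f/∂x = 6*x^2 - 2*z^2
  ∂f/∂y = -2*y*z
  ∂f/∂z = -4*x*z - y^2.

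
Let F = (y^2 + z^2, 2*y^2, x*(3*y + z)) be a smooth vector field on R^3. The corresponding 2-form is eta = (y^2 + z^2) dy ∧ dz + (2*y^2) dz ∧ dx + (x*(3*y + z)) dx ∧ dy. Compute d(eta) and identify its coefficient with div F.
d(eta) = (x + 4*y) dx ∧ dy ∧ dz; div F = x + 4*y

For a 2-form in R^3 of the form above, applying d gives a 3-form with coefficient ∂P/∂x + ∂Q/∂y + ∂R/∂z:
  ∂P/∂x = 0
  ∂Q/∂y = 4*y
  ∂R/∂z = x
Sum = x + 4*y, which is exactly div F.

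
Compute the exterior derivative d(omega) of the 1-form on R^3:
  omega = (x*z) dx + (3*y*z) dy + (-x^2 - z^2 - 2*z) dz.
d(omega) = (-3*x) dx ∧ dz + (-3*y) dy ∧ dz

For a 1-form omega = sum_i f_i dx_i, the exterior derivative is
  d(omega) = sum_{i < j} (∂f_j/∂x_i - ∂f_i/∂x_j) dx_i ∧ dx_j.
  coefficient of dx ∧ dz: ∂f_3/∂x - ∂f_1/∂z = ∂(-x^2 - z^2 - 2*z)/∂x - ∂(x*z)/∂z = -3*x
  coefficient of dy ∧ dz: ∂f_3/∂y - ∂f_2/∂z = ∂(-x^2 - z^2 - 2*z)/∂y - ∂(3*y*z)/∂z = -3*y
Assembling: d(omega) = (-3*x) dx ∧ dz + (-3*y) dy ∧ dz.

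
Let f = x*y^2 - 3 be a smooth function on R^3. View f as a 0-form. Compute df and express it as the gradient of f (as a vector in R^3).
df = (y^2) dx + (2*x*y) dy + (0) dz; grad f = (y^2, 2*x*y, 0)

For a 0-form f, d f = (∂f/∂x) dx + (∂f/∂y) dy + (∂f/∂z) dz. The components of the vector representation are exactly the entries of grad f in Cartesian coordinates:
  ∂f/∂x = y^2
  ∂f/∂y = 2*x*y
  ∂f/∂z = 0.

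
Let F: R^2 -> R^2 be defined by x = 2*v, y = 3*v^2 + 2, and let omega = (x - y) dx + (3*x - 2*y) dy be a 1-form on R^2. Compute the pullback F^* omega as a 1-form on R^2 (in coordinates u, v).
F^* omega = (-36*v^3 + 30*v^2 - 20*v - 4) dv

Using F^*(f dg) = (f ∘ F) d(g ∘ F), substitute each coordinate x_i by F_i(u, v) in f_i, and replace dx_i by d F_i = (∂F_i/∂u) du + (∂F_i/∂v) dv.
  For the x component: f_1(F) = -3*v^2 + 2*v - 2; d F_1 = (0) du + (2) dv
  For the y component: f_2(F) = -6*v^2 + 6*v - 4; d F_2 = (0) du + (6*v) dv
Combining and collecting du, dv coefficients:
  coeff of du: 0
  coeff of dv: -36*v^3 + 30*v^2 - 20*v - 4
F^* omega = (-36*v^3 + 30*v^2 - 20*v - 4) dv.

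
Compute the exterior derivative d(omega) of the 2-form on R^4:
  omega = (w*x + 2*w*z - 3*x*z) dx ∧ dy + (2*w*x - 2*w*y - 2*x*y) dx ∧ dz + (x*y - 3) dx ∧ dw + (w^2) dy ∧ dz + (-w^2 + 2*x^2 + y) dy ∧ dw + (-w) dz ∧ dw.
d(omega) = (4*w - x) dx ∧ dy ∧ dz + (4*x + 2*z) dx ∧ dy ∧ dw + (2*x - 2*y) dx ∧ dz ∧ dw + (2*w) dy ∧ dz ∧ dw

For a 2-form omega = sum_{i<j} g_{ij} dx_i ∧ dx_j, the exterior derivative is
  d(omega) = sum_{i<j} d(g_{ij}) ∧ dx_i ∧ dx_j = sum_{i<j, k} (∂g_{ij}/∂x_k) dx_k ∧ dx_i ∧ dx_j.
Expand each term, using dx_k ∧ dx_i ∧ dx_j = sgn(permutation) dx_{(a)} ∧ dx_{(b)} ∧ dx_{(c)} with (a < b < c) sorted:
  d(w*x + 2*w*z - 3*x*z) includes (∂/∂z)(w*x + 2*w*z - 3*x*z) dz = (2*w - 3*x) dz, which multiplied by dx ∧ dy gives (2*w - 3*x) dx ∧ dy ∧ dz
  d(w*x + 2*w*z - 3*x*z) includes (∂/∂w)(w*x + 2*w*z - 3*x*z) dw = (x + 2*z) dw, which multiplied by dx ∧ dy gives (x + 2*z) dx ∧ dy ∧ dw
  d(2*w*x - 2*w*y - 2*x*y) includes (∂/∂y)(2*w*x - 2*w*y - 2*x*y) dy = (-2*w - 2*x) dy, which multiplied by dx ∧ dz gives (2*w + 2*x) dx ∧ dy ∧ dz
  d(2*w*x - 2*w*y - 2*x*y) includes (∂/∂w)(2*w*x - 2*w*y - 2*x*y) dw = (2*x - 2*y) dw, which multiplied by dx ∧ dz gives (2*x - 2*y) dx ∧ dz ∧ dw
  d(x*y - 3) includes (∂/∂y)(x*y - 3) dy = (x) dy, which multiplied by dx ∧ dw gives (-x) dx ∧ dy ∧ dw
  d(w^2) includes (∂/∂w)(w^2) dw = (2*w) dw, which multiplied by dy ∧ dz gives (2*w) dy ∧ dz ∧ dw
  d(-w^2 + 2*x^2 + y) includes (∂/∂x)(-w^2 + 2*x^2 + y) dx = (4*x) dx, which multiplied by dy ∧ dw gives (4*x) dx ∧ dy ∧ dw
Collecting like 3-forms: d(omega) = (4*w - x) dx ∧ dy ∧ dz + (4*x + 2*z) dx ∧ dy ∧ dw + (2*x - 2*y) dx ∧ dz ∧ dw + (2*w) dy ∧ dz ∧ dw.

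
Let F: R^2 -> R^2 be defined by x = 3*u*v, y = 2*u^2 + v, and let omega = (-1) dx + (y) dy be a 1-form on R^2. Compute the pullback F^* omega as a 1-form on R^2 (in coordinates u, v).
F^* omega = (8*u^3 + 4*u*v - 3*v) du + (2*u^2 - 3*u + v) dv

Using F^*(f dg) = (f ∘ F) d(g ∘ F), substitute each coordinate x_i by F_i(u, v) in f_i, and replace dx_i by d F_i = (∂F_i/∂u) du + (∂F_i/∂v) dv.
  For the x component: f_1(F) = -1; d F_1 = (3*v) du + (3*u) dv
  For the y component: f_2(F) = 2*u^2 + v; d F_2 = (4*u) du + (1) dv
Combining and collecting du, dv coefficients:
  coeff of du: 8*u^3 + 4*u*v - 3*v
  coeff of dv: 2*u^2 - 3*u + v
F^* omega = (8*u^3 + 4*u*v - 3*v) du + (2*u^2 - 3*u + v) dv.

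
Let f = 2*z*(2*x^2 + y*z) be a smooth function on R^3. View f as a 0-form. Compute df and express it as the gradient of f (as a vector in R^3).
df = (8*x*z) dx + (2*z^2) dy + (4*x^2 + 4*y*z) dz; grad f = (8*x*z, 2*z^2, 4*x^2 + 4*y*z)

For a 0-form f, d f = (∂f/∂x) dx + (∂f/∂y) dy + (∂f/∂z) dz. The components of the vector representation are exactly the entries of grad f in Cartesian coordinates:
  ∂f/∂x = 8*x*z
  ∂f/∂y = 2*z^2
  ∂f/∂z = 4*x^2 + 4*y*z.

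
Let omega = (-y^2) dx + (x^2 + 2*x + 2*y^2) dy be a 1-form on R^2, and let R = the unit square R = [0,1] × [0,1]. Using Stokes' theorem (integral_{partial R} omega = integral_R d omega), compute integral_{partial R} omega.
integral_(partial R) omega = 4

Stokes: integral_partial_R omega = integral_R d omega with d omega = (∂Q/∂x - ∂P/∂y) dx ∧ dy.
  ∂Q/∂x = 2*x + 2
  ∂P/∂y = -2*y
  integrand = ∂Q/∂x - ∂P/∂y = 2*x + 2*y + 2.
Integrating over R: integral_0^1 integral_0^1 (2*x + 2*y + 2) dx dy = 4.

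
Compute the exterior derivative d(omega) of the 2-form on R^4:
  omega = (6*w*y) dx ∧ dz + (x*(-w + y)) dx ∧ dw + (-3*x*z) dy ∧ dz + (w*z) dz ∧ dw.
d(omega) = (-6*w - 3*z) dx ∧ dy ∧ dz + (6*y) dx ∧ dz ∧ dw + (-x) dx ∧ dy ∧ dw

For a 2-form omega = sum_{i<j} g_{ij} dx_i ∧ dx_j, the exterior derivative is
  d(omega) = sum_{i<j} d(g_{ij}) ∧ dx_i ∧ dx_j = sum_{i<j, k} (∂g_{ij}/∂x_k) dx_k ∧ dx_i ∧ dx_j.
Expand each term, using dx_k ∧ dx_i ∧ dx_j = sgn(permutation) dx_{(a)} ∧ dx_{(b)} ∧ dx_{(c)} with (a < b < c) sorted:
  d(6*w*y) includes (∂/∂y)(6*w*y) dy = (6*w) dy, which multiplied by dx ∧ dz gives (-6*w) dx ∧ dy ∧ dz
  d(6*w*y) includes (∂/∂w)(6*w*y) dw = (6*y) dw, which multiplied by dx ∧ dz gives (6*y) dx ∧ dz ∧ dw
  d(x*(-w + y)) includes (∂/∂y)(x*(-w + y)) dy = (x) dy, which multiplied by dx ∧ dw gives (-x) dx ∧ dy ∧ dw
  d(-3*x*z) includes (∂/∂x)(-3*x*z) dx = (-3*z) dx, which multiplied by dy ∧ dz gives (-3*z) dx ∧ dy ∧ dz
Collecting like 3-forms: d(omega) = (-6*w - 3*z) dx ∧ dy ∧ dz + (6*y) dx ∧ dz ∧ dw + (-x) dx ∧ dy ∧ dw.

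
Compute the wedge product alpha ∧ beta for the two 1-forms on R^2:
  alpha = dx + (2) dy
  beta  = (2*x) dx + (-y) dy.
alpha ∧ beta = (-4*x - y) dx ∧ dy

Distribute the wedge, using dx_i ∧ dx_j = -dx_j ∧ dx_i and dx_i ∧ dx_i = 0. For each pair (i, j) with i < j, the coefficient of dx_i ∧ dx_j in alpha ∧ beta is (alpha_i * beta_j - alpha_j * beta_i). Collecting: alpha ∧ beta = (-4*x - y) dx ∧ dy.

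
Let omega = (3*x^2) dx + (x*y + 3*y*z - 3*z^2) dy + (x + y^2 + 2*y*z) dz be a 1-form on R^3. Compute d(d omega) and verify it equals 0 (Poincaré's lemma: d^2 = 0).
d(d omega) = 0

Step 1: d omega = sum_{i<j} (∂f_j/∂x_i - ∂f_i/∂x_j) dx_i ∧ dx_j:
  coeff of dx ∧ dy: y
  coeff of dx ∧ dz: 1
  coeff of dy ∧ dz: -y + 8*z
Step 2: Apply d again to each 2-form coefficient. The only possible 3-form in R^3 is dx ∧ dy ∧ dz, with coefficient
  ∂(coeff of dy∧dz)/∂x - ∂(coeff of dx∧dz)/∂y + ∂(coeff of dx∧dy)/∂z
  = ∂/∂x (-y + 8*z) - ∂/∂y (1) + ∂/∂z (y).
Each of these terms simplifies to sums of mixed partials that cancel in pairs. The result is 0 (by equality of mixed partials for smooth functions — Schwarz / Clairaut).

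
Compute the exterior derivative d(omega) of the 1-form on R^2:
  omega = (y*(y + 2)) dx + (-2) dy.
d(omega) = (-2*y - 2) dx ∧ dy

For a 1-form omega = sum_i f_i dx_i, the exterior derivative is
  d(omega) = sum_{i < j} (∂f_j/∂x_i - ∂f_i/∂x_j) dx_i ∧ dx_j.
  coefficient of dx ∧ dy: ∂f_2/∂x - ∂f_1/∂y = ∂(-2)/∂x - ∂(y*(y + 2))/∂y = -2*y - 2
Assembling: d(omega) = (-2*y - 2) dx ∧ dy.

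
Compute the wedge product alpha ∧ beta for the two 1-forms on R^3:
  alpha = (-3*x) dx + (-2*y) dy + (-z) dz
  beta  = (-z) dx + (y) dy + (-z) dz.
alpha ∧ beta = (-y*(3*x + 2*z)) dx ∧ dy + (z*(3*x - z)) dx ∧ dz + (3*y*z) dy ∧ dz

Distribute the wedge, using dx_i ∧ dx_j = -dx_j ∧ dx_i and dx_i ∧ dx_i = 0. For each pair (i, j) with i < j, the coefficient of dx_i ∧ dx_j in alpha ∧ beta is (alpha_i * beta_j - alpha_j * beta_i). Collecting: alpha ∧ beta = (-y*(3*x + 2*z)) dx ∧ dy + (z*(3*x - z)) dx ∧ dz + (3*y*z) dy ∧ dz.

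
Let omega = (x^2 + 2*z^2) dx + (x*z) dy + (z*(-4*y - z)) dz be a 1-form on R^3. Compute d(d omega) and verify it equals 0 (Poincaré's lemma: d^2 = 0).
d(d omega) = 0

Step 1: d omega = sum_{i<j} (∂f_j/∂x_i - ∂f_i/∂x_j) dx_i ∧ dx_j:
  coeff of dx ∧ dy: z
  coeff of dx ∧ dz: -4*z
  coeff of dy ∧ dz: -x - 4*z
Step 2: Apply d again to each 2-form coefficient. The only possible 3-form in R^3 is dx ∧ dy ∧ dz, with coefficient
  ∂(coeff of dy∧dz)/∂x - ∂(coeff of dx∧dz)/∂y + ∂(coeff of dx∧dy)/∂z
  = ∂/∂x (-x - 4*z) - ∂/∂y (-4*z) + ∂/∂z (z).
Each of these terms simplifies to sums of mixed partials that cancel in pairs. The result is 0 (by equality of mixed partials for smooth functions — Schwarz / Clairaut).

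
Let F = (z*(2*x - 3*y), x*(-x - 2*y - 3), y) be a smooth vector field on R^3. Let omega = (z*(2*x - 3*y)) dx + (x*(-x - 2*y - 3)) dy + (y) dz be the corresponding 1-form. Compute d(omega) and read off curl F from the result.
d(omega) = (1) dy ∧ dz + (2*x - 3*y) dz ∧ dx + (-2*x - 2*y + 3*z - 3) dx ∧ dy; curl F = (1, 2*x - 3*y, -2*x - 2*y + 3*z - 3)

d omega = sum_{i<j} (∂f_j/∂x_i - ∂f_i/∂x_j) dx_i ∧ dx_j. Under the identification (dy ∧ dz, dz ∧ dx, dx ∧ dy) ↔ (e_x, e_y, e_z), the coefficients are exactly the components of curl F. Compute:
  ∂R/∂y - ∂Q/∂z = (1) - (0) = 1
  ∂P/∂z - ∂R/∂x = (2*x - 3*y) - (0) = 2*x - 3*y
  ∂Q/∂x - ∂P/∂y = (-2*x - 2*y - 3) - (-3*z) = -2*x - 2*y + 3*z - 3.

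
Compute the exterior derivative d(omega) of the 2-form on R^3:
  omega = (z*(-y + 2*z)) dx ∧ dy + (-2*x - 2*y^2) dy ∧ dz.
d(omega) = (-y + 4*z - 2) dx ∧ dy ∧ dz

For a 2-form omega = sum_{i<j} g_{ij} dx_i ∧ dx_j, the exterior derivative is
  d(omega) = sum_{i<j} d(g_{ij}) ∧ dx_i ∧ dx_j = sum_{i<j, k} (∂g_{ij}/∂x_k) dx_k ∧ dx_i ∧ dx_j.
Expand each term, using dx_k ∧ dx_i ∧ dx_j = sgn(permutation) dx_{(a)} ∧ dx_{(b)} ∧ dx_{(c)} with (a < b < c) sorted:
  d(z*(-y + 2*z)) includes (∂/∂z)(z*(-y + 2*z)) dz = (-y + 4*z) dz, which multiplied by dx ∧ dy gives (-y + 4*z) dx ∧ dy ∧ dz
  d(-2*x - 2*y^2) includes (∂/∂x)(-2*x - 2*y^2) dx = (-2) dx, which multiplied by dy ∧ dz gives (-2) dx ∧ dy ∧ dz
Collecting like 3-forms: d(omega) = (-y + 4*z - 2) dx ∧ dy ∧ dz.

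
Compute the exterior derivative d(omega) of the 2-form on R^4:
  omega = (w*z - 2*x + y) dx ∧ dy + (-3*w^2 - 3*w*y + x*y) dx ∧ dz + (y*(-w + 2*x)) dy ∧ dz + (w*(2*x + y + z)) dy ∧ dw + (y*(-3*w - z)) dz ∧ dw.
d(omega) = (4*w - x + 2*y) dx ∧ dy ∧ dz + (2*w + z) dx ∧ dy ∧ dw + (-6*w - 3*y) dx ∧ dz ∧ dw + (-4*w - y - z) dy ∧ dz ∧ dw

For a 2-form omega = sum_{i<j} g_{ij} dx_i ∧ dx_j, the exterior derivative is
  d(omega) = sum_{i<j} d(g_{ij}) ∧ dx_i ∧ dx_j = sum_{i<j, k} (∂g_{ij}/∂x_k) dx_k ∧ dx_i ∧ dx_j.
Expand each term, using dx_k ∧ dx_i ∧ dx_j = sgn(permutation) dx_{(a)} ∧ dx_{(b)} ∧ dx_{(c)} with (a < b < c) sorted:
  d(w*z - 2*x + y) includes (∂/∂z)(w*z - 2*x + y) dz = (w) dz, which multiplied by dx ∧ dy gives (w) dx ∧ dy ∧ dz
  d(w*z - 2*x + y) includes (∂/∂w)(w*z - 2*x + y) dw = (z) dw, which multiplied by dx ∧ dy gives (z) dx ∧ dy ∧ dw
  d(-3*w^2 - 3*w*y + x*y) includes (∂/∂y)(-3*w^2 - 3*w*y + x*y) dy = (-3*w + x) dy, which multiplied by dx ∧ dz gives (3*w - x) dx ∧ dy ∧ dz
  d(-3*w^2 - 3*w*y + x*y) includes (∂/∂w)(-3*w^2 - 3*w*y + x*y) dw = (-6*w - 3*y) dw, which multiplied by dx ∧ dz gives (-6*w - 3*y) dx ∧ dz ∧ dw
  d(y*(-w + 2*x)) includes (∂/∂x)(y*(-w + 2*x)) dx = (2*y) dx, which multiplied by dy ∧ dz gives (2*y) dx ∧ dy ∧ dz
  d(y*(-w + 2*x)) includes (∂/∂w)(y*(-w + 2*x)) dw = (-y) dw, which multiplied by dy ∧ dz gives (-y) dy ∧ dz ∧ dw
  d(w*(2*x + y + z)) includes (∂/∂x)(w*(2*x + y + z)) dx = (2*w) dx, which multiplied by dy ∧ dw gives (2*w) dx ∧ dy ∧ dw
  d(w*(2*x + y + z)) includes (∂/∂z)(w*(2*x + y + z)) dz = (w) dz, which multiplied by dy ∧ dw gives (-w) dy ∧ dz ∧ dw
  d(y*(-3*w - z)) includes (∂/∂y)(y*(-3*w - z)) dy = (-3*w - z) dy, which multiplied by dz ∧ dw gives (-3*w - z) dy ∧ dz ∧ dw
Collecting like 3-forms: d(omega) = (4*w - x + 2*y) dx ∧ dy ∧ dz + (2*w + z) dx ∧ dy ∧ dw + (-6*w - 3*y) dx ∧ dz ∧ dw + (-4*w - y - z) dy ∧ dz ∧ dw.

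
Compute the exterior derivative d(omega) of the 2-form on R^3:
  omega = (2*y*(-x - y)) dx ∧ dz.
d(omega) = (2*x + 4*y) dx ∧ dy ∧ dz

For a 2-form omega = sum_{i<j} g_{ij} dx_i ∧ dx_j, the exterior derivative is
  d(omega) = sum_{i<j} d(g_{ij}) ∧ dx_i ∧ dx_j = sum_{i<j, k} (∂g_{ij}/∂x_k) dx_k ∧ dx_i ∧ dx_j.
Expand each term, using dx_k ∧ dx_i ∧ dx_j = sgn(permutation) dx_{(a)} ∧ dx_{(b)} ∧ dx_{(c)} with (a < b < c) sorted:
  d(2*y*(-x - y)) includes (∂/∂y)(2*y*(-x - y)) dy = (-2*x - 4*y) dy, which multiplied by dx ∧ dz gives (2*x + 4*y) dx ∧ dy ∧ dz
Collecting like 3-forms: d(omega) = (2*x + 4*y) dx ∧ dy ∧ dz.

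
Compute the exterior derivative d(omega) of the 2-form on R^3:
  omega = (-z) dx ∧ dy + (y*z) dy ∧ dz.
d(omega) = (-1) dx ∧ dy ∧ dz

For a 2-form omega = sum_{i<j} g_{ij} dx_i ∧ dx_j, the exterior derivative is
  d(omega) = sum_{i<j} d(g_{ij}) ∧ dx_i ∧ dx_j = sum_{i<j, k} (∂g_{ij}/∂x_k) dx_k ∧ dx_i ∧ dx_j.
Expand each term, using dx_k ∧ dx_i ∧ dx_j = sgn(permutation) dx_{(a)} ∧ dx_{(b)} ∧ dx_{(c)} with (a < b < c) sorted:
  d(-z) includes (∂/∂z)(-z) dz = (-1) dz, which multiplied by dx ∧ dy gives (-1) dx ∧ dy ∧ dz
Collecting like 3-forms: d(omega) = (-1) dx ∧ dy ∧ dz.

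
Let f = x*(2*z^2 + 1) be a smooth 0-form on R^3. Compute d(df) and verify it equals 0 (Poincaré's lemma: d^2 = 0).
d(df) = 0

Step 1: df = sum_i (∂f/∂x_i) dx_i = (2*z^2 + 1) dx + (0) dy + (4*x*z) dz.
Step 2: Apply d again. Using the 1-form formula, the coefficient of dx ∧ dy in d(df) is ∂^2 f/∂x ∂y - ∂^2 f/∂y ∂x = (0) - (0) = 0 (equality of mixed partials for smooth f).
Similarly for dx ∧ dz and dy ∧ dz — all coefficients vanish. So d(df) = 0.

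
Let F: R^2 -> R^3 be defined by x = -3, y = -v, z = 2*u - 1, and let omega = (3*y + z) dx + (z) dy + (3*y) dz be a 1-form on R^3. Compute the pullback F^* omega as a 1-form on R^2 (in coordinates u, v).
F^* omega = (-6*v) du + (1 - 2*u) dv

Using F^*(f dg) = (f ∘ F) d(g ∘ F), substitute each coordinate x_i by F_i(u, v) in f_i, and replace dx_i by d F_i = (∂F_i/∂u) du + (∂F_i/∂v) dv.
  For the x component: f_1(F) = 2*u - 3*v - 1; d F_1 = (0) du + (0) dv
  For the y component: f_2(F) = 2*u - 1; d F_2 = (0) du + (-1) dv
  For the z component: f_3(F) = -3*v; d F_3 = (2) du + (0) dv
Combining and collecting du, dv coefficients:
  coeff of du: -6*v
  coeff of dv: 1 - 2*u
F^* omega = (-6*v) du + (1 - 2*u) dv.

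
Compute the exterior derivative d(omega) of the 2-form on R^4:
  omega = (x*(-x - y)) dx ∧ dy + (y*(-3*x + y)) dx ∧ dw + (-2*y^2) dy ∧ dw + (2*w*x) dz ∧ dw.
d(omega) = (3*x - 2*y) dx ∧ dy ∧ dw + (2*w) dx ∧ dz ∧ dw

For a 2-form omega = sum_{i<j} g_{ij} dx_i ∧ dx_j, the exterior derivative is
  d(omega) = sum_{i<j} d(g_{ij}) ∧ dx_i ∧ dx_j = sum_{i<j, k} (∂g_{ij}/∂x_k) dx_k ∧ dx_i ∧ dx_j.
Expand each term, using dx_k ∧ dx_i ∧ dx_j = sgn(permutation) dx_{(a)} ∧ dx_{(b)} ∧ dx_{(c)} with (a < b < c) sorted:
  d(y*(-3*x + y)) includes (∂/∂y)(y*(-3*x + y)) dy = (-3*x + 2*y) dy, which multiplied by dx ∧ dw gives (3*x - 2*y) dx ∧ dy ∧ dw
  d(2*w*x) includes (∂/∂x)(2*w*x) dx = (2*w) dx, which multiplied by dz ∧ dw gives (2*w) dx ∧ dz ∧ dw
Collecting like 3-forms: d(omega) = (3*x - 2*y) dx ∧ dy ∧ dw + (2*w) dx ∧ dz ∧ dw.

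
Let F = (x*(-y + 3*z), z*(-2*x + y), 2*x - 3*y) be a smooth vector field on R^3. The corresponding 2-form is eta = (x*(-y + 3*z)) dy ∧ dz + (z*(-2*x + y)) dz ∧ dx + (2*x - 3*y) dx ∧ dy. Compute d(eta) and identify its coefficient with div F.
d(eta) = (-y + 4*z) dx ∧ dy ∧ dz; div F = -y + 4*z

For a 2-form in R^3 of the form above, applying d gives a 3-form with coefficient ∂P/∂x + ∂Q/∂y + ∂R/∂z:
  ∂P/∂x = -y + 3*z
  ∂Q/∂y = z
  ∂R/∂z = 0
Sum = -y + 4*z, which is exactly div F.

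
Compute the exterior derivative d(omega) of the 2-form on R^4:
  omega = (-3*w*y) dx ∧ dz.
d(omega) = (3*w) dx ∧ dy ∧ dz + (-3*y) dx ∧ dz ∧ dw

For a 2-form omega = sum_{i<j} g_{ij} dx_i ∧ dx_j, the exterior derivative is
  d(omega) = sum_{i<j} d(g_{ij}) ∧ dx_i ∧ dx_j = sum_{i<j, k} (∂g_{ij}/∂x_k) dx_k ∧ dx_i ∧ dx_j.
Expand each term, using dx_k ∧ dx_i ∧ dx_j = sgn(permutation) dx_{(a)} ∧ dx_{(b)} ∧ dx_{(c)} with (a < b < c) sorted:
  d(-3*w*y) includes (∂/∂y)(-3*w*y) dy = (-3*w) dy, which multiplied by dx ∧ dz gives (3*w) dx ∧ dy ∧ dz
  d(-3*w*y) includes (∂/∂w)(-3*w*y) dw = (-3*y) dw, which multiplied by dx ∧ dz gives (-3*y) dx ∧ dz ∧ dw
Collecting like 3-forms: d(omega) = (3*w) dx ∧ dy ∧ dz + (-3*y) dx ∧ dz ∧ dw.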